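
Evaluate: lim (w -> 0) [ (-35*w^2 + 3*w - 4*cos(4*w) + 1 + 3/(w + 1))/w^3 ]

Substitution gives 0/0 (the numerator vanishes to order 3).
Expand each term to order w^3: the coefficient of w^3 in 3·1/(1 + w) is -3 and in -4·cos(4w) is 0.
Lower-order terms cancel with the polynomial part, so the numerator is (-3)·w^3 + o(w^3), and the limit is (-3)/(1) = -3.

-3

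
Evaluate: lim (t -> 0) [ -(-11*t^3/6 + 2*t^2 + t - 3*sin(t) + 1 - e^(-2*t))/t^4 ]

Substitution gives 0/0 (the numerator vanishes to order 4).
Expand each term to order t^4: the coefficient of t^4 in -3·sin(t) is 0 and in −e^(-2t) is -2/3.
Lower-order terms cancel with the polynomial part, so the numerator is (-2/3)·t^4 + o(t^4), and the limit is (-2/3)/(-1) = 2/3.

2/3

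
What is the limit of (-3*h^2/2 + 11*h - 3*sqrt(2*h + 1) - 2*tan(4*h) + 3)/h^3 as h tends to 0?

-265/6

Substitution gives 0/0; apply L'Hôpital's rule 3 times.
After differentiating numerator and denominator 3 times the quotient is (-512*tan(4*h)^2/cos(4*h)^2 - 256/cos(4*h)^4 - 9/(2*h + 1)^(5/2))/(6); at h = 0 this is -265/6.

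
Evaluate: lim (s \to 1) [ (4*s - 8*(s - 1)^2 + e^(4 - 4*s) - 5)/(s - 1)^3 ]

-32/3

Direct substitution gives 0/0.
Apply L'Hôpital: lim (-16*s - 4*e^(4 - 4*s) + 20)/(3*(s - 1)^2), still 0/0.
Apply L'Hôpital: lim (16*e^(4 - 4*s) - 16)/(6*s - 6), still 0/0.
After 3 applications of L'Hôpital's rule the quotient is (-64*e^(4 - 4*s))/(6); substituting s = 1 gives -32/3.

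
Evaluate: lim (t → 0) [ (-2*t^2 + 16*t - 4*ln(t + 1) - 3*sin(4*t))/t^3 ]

92/3

Substitution gives 0/0; apply L'Hôpital's rule 3 times.
After differentiating numerator and denominator 3 times the quotient is (192*cos(4*t) - 8/(t + 1)^3)/(6); at t = 0 this is 92/3.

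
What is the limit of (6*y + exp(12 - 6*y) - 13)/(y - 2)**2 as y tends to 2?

18

Direct substitution gives 0/0.
Apply L'Hôpital: lim (6 - 6*e^(12 - 6*y))/(2*y - 4), still 0/0.
After 2 applications of L'Hôpital's rule the quotient is (36*e^(12 - 6*y))/(2); substituting y = 2 gives 18.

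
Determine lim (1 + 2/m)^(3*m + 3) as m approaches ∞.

The base → 1 and the exponent → ∞: a 1^∞ form.
Take logarithms: (3m + 3)·ln(1 + 2/m). Since ln(1+u) ~ u for small u, this behaves like (3m)·(2/m) → 6.
So the limit is e^(6).

e^(6)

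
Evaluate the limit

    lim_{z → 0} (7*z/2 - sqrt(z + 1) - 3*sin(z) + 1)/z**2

Substitution gives 0/0 (the numerator vanishes to order 2).
Expand each term to order z^2: the coefficient of z^2 in -3·sin(z) is 0 and in −√(1 + z) is 1/8.
Lower-order terms cancel with the polynomial part, so the numerator is (1/8)·z^2 + o(z^2), and the limit is (1/8)/(1) = 1/8.

1/8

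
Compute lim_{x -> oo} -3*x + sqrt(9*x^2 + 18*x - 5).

3

An ∞ − ∞ form. Rationalising with the conjugate, the difference becomes (18x - 5) / (√(9*x^2 + 18*x - 5) + 3x).
For large x the denominator behaves like 2·3x, so the quotient tends to 18/6 = 3.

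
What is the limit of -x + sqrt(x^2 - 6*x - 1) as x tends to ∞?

-3

This has the form ∞ − ∞. Multiply and divide by the conjugate √(x^2 - 6*x - 1) + x.
That gives (-6x - 1) / (√(x^2 - 6*x - 1) + x).
Divide numerator and denominator by x: the limit is -6/(2·1) = -3.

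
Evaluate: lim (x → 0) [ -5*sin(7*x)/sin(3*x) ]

-35/3

Substitution gives 0/0.
Divide numerator and denominator by x: sin(7x)/x → 7 and sin(3x)/x → 3, so the limit is -5·7/3 = -35/3.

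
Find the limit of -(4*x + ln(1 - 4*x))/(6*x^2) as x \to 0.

4/3

Direct substitution gives 0/0.
Apply L'Hôpital: lim (4 - 4/(1 - 4*x))/(-12*x), still 0/0.
After 2 applications of L'Hôpital's rule the quotient is (-16/(1 - 4*x)^2)/(-12); substituting x = 0 gives 4/3.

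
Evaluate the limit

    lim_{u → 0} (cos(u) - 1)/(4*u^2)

Direct substitution gives 0/0.
Apply L'Hôpital: lim (-sin(u))/(8*u), still 0/0.
After 2 applications of L'Hôpital's rule the quotient is (-cos(u))/(8); substituting u = 0 gives -1/8.

-1/8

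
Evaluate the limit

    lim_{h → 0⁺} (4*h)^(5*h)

1

Base → 0⁺ and exponent → 0⁺: a 0^0 form.
Take logs: 5h·ln(4h). This is 0·(−∞); rewriting as ln(4h)/(1/(5h)) and applying L'Hôpital gives 0.
Hence the limit is e^0 = 1.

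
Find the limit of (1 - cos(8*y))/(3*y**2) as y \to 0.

32/3

Substitution gives 0/0.
Use (1 − cos u)/u² → 1/2 with u = 8y: the limit is 8²/(2·3) = 32/3.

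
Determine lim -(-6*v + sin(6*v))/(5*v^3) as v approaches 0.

Direct substitution gives 0/0.
Apply L'Hôpital: lim (6*cos(6*v) - 6)/(-15*v^2), still 0/0.
Apply L'Hôpital: lim (-36*sin(6*v))/(-30*v), still 0/0.
After 3 applications of L'Hôpital's rule the quotient is (-216*cos(6*v))/(-30); substituting v = 0 gives 36/5.

36/5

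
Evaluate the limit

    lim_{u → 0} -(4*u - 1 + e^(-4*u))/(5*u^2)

-8/5

Direct substitution gives 0/0.
Apply L'Hôpital: lim (4 - 4*e^(-4*u))/(-10*u), still 0/0.
After 2 applications of L'Hôpital's rule the quotient is (16*e^(-4*u))/(-10); substituting u = 0 gives -8/5.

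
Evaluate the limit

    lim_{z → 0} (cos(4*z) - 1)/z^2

-8

Direct substitution gives 0/0.
Apply L'Hôpital: lim (-4*sin(4*z))/(2*z), still 0/0.
After 2 applications of L'Hôpital's rule the quotient is (-16*cos(4*z))/(2); substituting z = 0 gives -8.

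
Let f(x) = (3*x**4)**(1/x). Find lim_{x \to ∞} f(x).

1

Base → ∞ and exponent → 0: an ∞^0 form.
Take logs: (1/x)·ln(3·x^4) = (ln 3 + 4·ln x)/x → 0.
So the limit is e^0 = 1.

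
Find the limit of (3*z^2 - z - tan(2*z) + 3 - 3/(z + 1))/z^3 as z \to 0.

1/3

Substitution gives 0/0; apply L'Hôpital's rule 3 times.
After differentiating numerator and denominator 3 times the quotient is (-32*tan(2*z)^2/cos(2*z)^2 - 16/cos(2*z)^4 + 18/(z + 1)^4)/(6); at z = 0 this is 1/3.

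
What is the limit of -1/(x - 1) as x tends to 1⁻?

As x → 1⁻, (x - 1) → 0⁻, so (x - 1)^1 → 0⁻ and -1/(x - 1)^1 → ∞.

∞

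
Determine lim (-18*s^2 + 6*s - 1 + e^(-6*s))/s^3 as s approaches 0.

-36

Direct substitution gives 0/0.
Apply L'Hôpital: lim (-36*s + 6 - 6*e^(-6*s))/(3*s^2), still 0/0.
Apply L'Hôpital: lim (-36 + 36*e^(-6*s))/(6*s), still 0/0.
After 3 applications of L'Hôpital's rule the quotient is (-216*e^(-6*s))/(6); substituting s = 0 gives -36.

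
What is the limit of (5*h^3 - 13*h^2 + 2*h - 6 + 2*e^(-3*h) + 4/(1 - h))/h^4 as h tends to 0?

Substitution gives 0/0; apply L'Hôpital's rule 4 times.
After differentiating numerator and denominator 4 times the quotient is (162*e^(-3*h) - 96/(h - 1)^5)/(24); at h = 0 this is 43/4.

43/4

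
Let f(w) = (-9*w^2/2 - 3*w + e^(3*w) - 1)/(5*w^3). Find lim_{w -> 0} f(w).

9/10

Direct substitution gives 0/0.
Apply L'Hôpital: lim (-9*w + 3*e^(3*w) - 3)/(15*w^2), still 0/0.
Apply L'Hôpital: lim (9*e^(3*w) - 9)/(30*w), still 0/0.
After 3 applications of L'Hôpital's rule the quotient is (27*e^(3*w))/(30); substituting w = 0 gives 9/10.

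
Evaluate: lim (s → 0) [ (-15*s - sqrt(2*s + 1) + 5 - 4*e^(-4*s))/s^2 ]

-63/2

Substitution gives 0/0; apply L'Hôpital's rule 2 times.
After differentiating numerator and denominator 2 times the quotient is (-64*e^(-4*s) + (2*s + 1)^(-3/2))/(2); at s = 0 this is -63/2.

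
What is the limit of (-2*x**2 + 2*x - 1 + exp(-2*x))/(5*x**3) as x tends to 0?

Direct substitution gives 0/0.
Apply L'Hôpital: lim (-4*x + 2 - 2*e^(-2*x))/(15*x^2), still 0/0.
Apply L'Hôpital: lim (-4 + 4*e^(-2*x))/(30*x), still 0/0.
After 3 applications of L'Hôpital's rule the quotient is (-8*e^(-2*x))/(30); substituting x = 0 gives -4/15.

-4/15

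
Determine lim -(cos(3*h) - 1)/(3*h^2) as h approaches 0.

Direct substitution gives 0/0.
Apply L'Hôpital: lim (-3*sin(3*h))/(-6*h), still 0/0.
After 2 applications of L'Hôpital's rule the quotient is (-9*cos(3*h))/(-6); substituting h = 0 gives 3/2.

3/2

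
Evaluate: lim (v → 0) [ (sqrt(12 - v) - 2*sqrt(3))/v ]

A 0/0 form; rationalise with √(12 - v) + √12. This collapses the numerator to -v, leaving -1/(√(12 - v) + √12) → -1/(2√12) = -√(3)/12.

-√(3)/12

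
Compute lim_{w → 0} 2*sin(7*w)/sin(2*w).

Substitution gives 0/0.
Divide numerator and denominator by w: sin(7w)/w → 7 and sin(2w)/w → 2, so the limit is 2·7/2 = 7.

7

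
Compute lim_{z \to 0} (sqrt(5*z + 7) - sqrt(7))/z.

A 0/0 form; rationalise with √(7 + 5z) + √7. This collapses the numerator to 5z, leaving 5/(√(7 + 5z) + √7) → 5/(2√7) = 5*√(7)/14.

5*√(7)/14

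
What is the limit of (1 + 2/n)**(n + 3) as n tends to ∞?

e^(2)

The base → 1 and the exponent → ∞: a 1^∞ form.
Take logarithms: (n + 3)·ln(1 + 2/n). Since ln(1+u) ~ u for small u, this behaves like (n)·(2/n) → 2.
So the limit is e^(2).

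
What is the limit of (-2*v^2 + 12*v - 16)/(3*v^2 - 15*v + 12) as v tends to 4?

At v = 4 both the top and bottom vanish — a removable singularity. Factoring out (v - 4) from each leaves (4 - 2*v)/(3*v - 3), which at v = 4 equals -4/9.

-4/9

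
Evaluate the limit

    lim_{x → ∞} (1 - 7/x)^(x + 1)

Let L be the limit and take ln: ln L = lim (x + 1)·ln(1 - 7/x) = lim (x + 1)·(-7/x + O(1/x²)) = -7.
Hence L = e^(-7).

e^(-7)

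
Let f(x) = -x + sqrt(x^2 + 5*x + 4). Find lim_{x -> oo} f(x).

An ∞ − ∞ form. Rationalising with the conjugate, the difference becomes (5x + 4) / (√(x^2 + 5*x + 4) + x).
For large x the denominator behaves like 2·x, so the quotient tends to 5/2 = 5/2.

5/2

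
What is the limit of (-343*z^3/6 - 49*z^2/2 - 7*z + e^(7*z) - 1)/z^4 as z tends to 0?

Direct substitution gives 0/0.
Apply L'Hôpital: lim (-343*z^2/2 - 49*z + 7*e^(7*z) - 7)/(4*z^3), still 0/0.
Apply L'Hôpital: lim (-343*z + 49*e^(7*z) - 49)/(12*z^2), still 0/0.
Apply L'Hôpital: lim (343*e^(7*z) - 343)/(24*z), still 0/0.
After 4 applications of L'Hôpital's rule the quotient is (2401*e^(7*z))/(24); substituting z = 0 gives 2401/24.

2401/24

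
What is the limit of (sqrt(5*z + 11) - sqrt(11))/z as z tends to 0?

Substitution gives 0/0. Multiply numerator and denominator by the conjugate √(11 + 5z) + √11.
The numerator becomes (11 + 5z) − 11 = 5z, so the expression simplifies to 5/(√(11 + 5z) + √11).
Letting z → 0 gives 5/(2√11) = 5*√(11)/22.

5*√(11)/22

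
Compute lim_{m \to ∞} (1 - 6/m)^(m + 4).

e^(-6)

Write it as [(1 - 6/m)^m]^(1) · (1 - 6/m)^(4). The bracketed term tends to e^(-6) and the second factor to 1, so the limit is e^(-6).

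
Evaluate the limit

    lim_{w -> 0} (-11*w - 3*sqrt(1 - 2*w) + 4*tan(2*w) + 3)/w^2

3/2

Substitution gives 0/0 (the numerator vanishes to order 2).
Expand each term to order w^2: the coefficient of w^2 in 4·tan(2w) is 0 and in -3·√(1 - 2w) is 3/2.
Lower-order terms cancel with the polynomial part, so the numerator is (3/2)·w^2 + o(w^2), and the limit is (3/2)/(1) = 3/2.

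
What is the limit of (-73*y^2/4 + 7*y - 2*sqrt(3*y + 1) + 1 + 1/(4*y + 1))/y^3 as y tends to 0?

-539/8

Substitution gives 0/0 (the numerator vanishes to order 3).
Expand each term to order y^3: the coefficient of y^3 in -2·√(1 + 3y) is -27/8 and in 1/(1 + 4y) is -64.
Lower-order terms cancel with the polynomial part, so the numerator is (-539/8)·y^3 + o(y^3), and the limit is (-539/8)/(1) = -539/8.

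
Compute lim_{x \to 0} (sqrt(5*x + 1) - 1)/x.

A 0/0 form; rationalise with √(1 + 5x) + √1. This collapses the numerator to 5x, leaving 5/(√(1 + 5x) + √1) → 5/(2√1) = 5/2.

5/2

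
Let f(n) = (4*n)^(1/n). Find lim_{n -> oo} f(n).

Base → ∞ and exponent → 0: an ∞^0 form.
Take logs: (1/n)·ln(4·n^1) = (ln 4 + 1·ln n)/n → 0.
So the limit is e^0 = 1.

1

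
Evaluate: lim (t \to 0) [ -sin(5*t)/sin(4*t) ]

-5/4

Substitution gives 0/0.
Divide numerator and denominator by t: sin(5t)/t → 5 and sin(4t)/t → 4, so the limit is -1·5/4 = -5/4.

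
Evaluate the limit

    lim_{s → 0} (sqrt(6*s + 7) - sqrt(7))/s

3*√(7)/7

Substitution gives 0/0. Multiply numerator and denominator by the conjugate √(7 + 6s) + √7.
The numerator becomes (7 + 6s) − 7 = 6s, so the expression simplifies to 6/(√(7 + 6s) + √7).
Letting s → 0 gives 6/(2√7) = 3*√(7)/7.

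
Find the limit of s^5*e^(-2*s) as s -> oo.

0

Write as s^5/e^{2s}, an ∞/∞ form.
Exponential growth dominates any polynomial, so repeated L'Hôpital (or the standard result) gives 0.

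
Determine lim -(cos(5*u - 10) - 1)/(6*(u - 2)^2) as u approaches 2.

25/12

Direct substitution gives 0/0.
Apply L'Hôpital: lim (-5*sin(5*u - 10))/(24 - 12*u), still 0/0.
After 2 applications of L'Hôpital's rule the quotient is (-25*cos(5*u - 10))/(-12); substituting u = 2 gives 25/12.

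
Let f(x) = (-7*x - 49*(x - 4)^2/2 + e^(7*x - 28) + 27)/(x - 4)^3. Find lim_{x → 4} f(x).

343/6

Direct substitution gives 0/0.
Apply L'Hôpital: lim (-49*x + 7*e^(7*x - 28) + 189)/(3*(x - 4)^2), still 0/0.
Apply L'Hôpital: lim (49*e^(7*x - 28) - 49)/(6*x - 24), still 0/0.
After 3 applications of L'Hôpital's rule the quotient is (343*e^(7*x - 28))/(6); substituting x = 4 gives 343/6.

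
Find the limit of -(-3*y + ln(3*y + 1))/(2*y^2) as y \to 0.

Direct substitution gives 0/0.
Apply L'Hôpital: lim (-3 + 3/(3*y + 1))/(-4*y), still 0/0.
After 2 applications of L'Hôpital's rule the quotient is (-9/(3*y + 1)^2)/(-4); substituting y = 0 gives 9/4.

9/4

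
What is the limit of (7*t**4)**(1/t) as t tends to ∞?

1

Base → ∞ and exponent → 0: an ∞^0 form.
Take logs: (1/t)·ln(7·t^4) = (ln 7 + 4·ln t)/t → 0.
So the limit is e^0 = 1.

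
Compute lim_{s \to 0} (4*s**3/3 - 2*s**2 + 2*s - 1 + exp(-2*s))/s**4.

2/3

Direct substitution gives 0/0.
Apply L'Hôpital: lim (4*s^2 - 4*s + 2 - 2*e^(-2*s))/(4*s^3), still 0/0.
Apply L'Hôpital: lim (8*s - 4 + 4*e^(-2*s))/(12*s^2), still 0/0.
Apply L'Hôpital: lim (8 - 8*e^(-2*s))/(24*s), still 0/0.
After 4 applications of L'Hôpital's rule the quotient is (16*e^(-2*s))/(24); substituting s = 0 gives 2/3.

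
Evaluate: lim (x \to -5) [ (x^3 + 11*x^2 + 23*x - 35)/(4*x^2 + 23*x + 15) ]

Since x = -5 makes numerator and denominator zero, (x + 5) divides both.
Cancelling it gives (x^2 + 6*x - 7)/(4*x + 3); now plug in x = -5 to get 12/17.

12/17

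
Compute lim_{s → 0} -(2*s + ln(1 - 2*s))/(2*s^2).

Direct substitution gives 0/0.
Apply L'Hôpital: lim (2 - 2/(1 - 2*s))/(-4*s), still 0/0.
After 2 applications of L'Hôpital's rule the quotient is (-4/(1 - 2*s)^2)/(-4); substituting s = 0 gives 1.

1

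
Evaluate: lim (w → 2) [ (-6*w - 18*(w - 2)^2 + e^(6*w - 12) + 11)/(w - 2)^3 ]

Direct substitution gives 0/0.
Apply L'Hôpital: lim (-36*w + 6*e^(6*w - 12) + 66)/(3*(w - 2)^2), still 0/0.
Apply L'Hôpital: lim (36*e^(6*w - 12) - 36)/(6*w - 12), still 0/0.
After 3 applications of L'Hôpital's rule the quotient is (216*e^(6*w - 12))/(6); substituting w = 2 gives 36.

36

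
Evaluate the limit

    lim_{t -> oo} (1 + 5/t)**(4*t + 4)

e^(20)

The base → 1 and the exponent → ∞: a 1^∞ form.
Take logarithms: (4t + 4)·ln(1 + 5/t). Since ln(1+u) ~ u for small u, this behaves like (4t)·(5/t) → 20.
So the limit is e^(20).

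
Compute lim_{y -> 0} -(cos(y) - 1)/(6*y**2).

1/12

Direct substitution gives 0/0.
Apply L'Hôpital: lim (-sin(y))/(-12*y), still 0/0.
After 2 applications of L'Hôpital's rule the quotient is (-cos(y))/(-12); substituting y = 0 gives 1/12.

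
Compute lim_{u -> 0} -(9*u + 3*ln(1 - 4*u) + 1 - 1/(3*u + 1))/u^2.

33

Substitution gives 0/0 (the numerator vanishes to order 2).
Expand each term to order u^2: the coefficient of u^2 in 3·ln(1 - 4u) is -24 and in −1/(1 + 3u) is -9.
Lower-order terms cancel with the polynomial part, so the numerator is (-33)·u^2 + o(u^2), and the limit is (-33)/(-1) = 33.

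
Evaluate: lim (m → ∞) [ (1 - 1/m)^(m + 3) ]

e^(-1)

Write it as [(1 - 1/m)^m]^(1) · (1 - 1/m)^(3). The bracketed term tends to e^(-1) and the second factor to 1, so the limit is e^(-1).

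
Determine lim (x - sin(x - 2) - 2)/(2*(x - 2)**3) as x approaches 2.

Direct substitution gives 0/0.
Apply L'Hôpital: lim (1 - cos(x - 2))/(6*(x - 2)^2), still 0/0.
Apply L'Hôpital: lim (sin(x - 2))/(12*x - 24), still 0/0.
After 3 applications of L'Hôpital's rule the quotient is (cos(x - 2))/(12); substituting x = 2 gives 1/12.

1/12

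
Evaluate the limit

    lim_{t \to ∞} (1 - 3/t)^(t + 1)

Let L be the limit and take ln: ln L = lim (t + 1)·ln(1 - 3/t) = lim (t + 1)·(-3/t + O(1/t²)) = -3.
Hence L = e^(-3).

e^(-3)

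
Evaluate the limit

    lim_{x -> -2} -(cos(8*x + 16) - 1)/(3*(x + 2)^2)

Direct substitution gives 0/0.
Apply L'Hôpital: lim (-8*sin(8*x + 16))/(-6*x - 12), still 0/0.
After 2 applications of L'Hôpital's rule the quotient is (-64*cos(8*x + 16))/(-6); substituting x = -2 gives 32/3.

32/3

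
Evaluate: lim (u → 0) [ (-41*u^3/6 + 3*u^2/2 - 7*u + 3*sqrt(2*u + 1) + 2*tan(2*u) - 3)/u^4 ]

-15/8

Substitution gives 0/0 (the numerator vanishes to order 4).
Expand each term to order u^4: the coefficient of u^4 in 2·tan(2u) is 0 and in 3·√(1 + 2u) is -15/8.
Lower-order terms cancel with the polynomial part, so the numerator is (-15/8)·u^4 + o(u^4), and the limit is (-15/8)/(1) = -15/8.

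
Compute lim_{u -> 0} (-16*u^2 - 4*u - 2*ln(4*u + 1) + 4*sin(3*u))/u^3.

-182/3

Substitution gives 0/0; apply L'Hôpital's rule 3 times.
After differentiating numerator and denominator 3 times the quotient is (-108*cos(3*u) - 256/(4*u + 1)^3)/(6); at u = 0 this is -182/3.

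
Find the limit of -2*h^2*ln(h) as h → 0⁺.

0

This is a 0·(−∞) form. Rewrite as -2·ln(h) / h^(−2) and apply L'Hôpital:
the derivative quotient is -2·(1/h) / (−2·h^(−3)) = (2/2)·h^2 → 0.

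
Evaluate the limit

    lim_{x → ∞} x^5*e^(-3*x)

Write as x^5/e^{3x}, an ∞/∞ form.
Exponential growth dominates any polynomial, so repeated L'Hôpital (or the standard result) gives 0.

0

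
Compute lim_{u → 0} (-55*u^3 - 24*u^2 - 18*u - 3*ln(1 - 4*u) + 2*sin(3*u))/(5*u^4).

192/5

Substitution gives 0/0 (the numerator vanishes to order 4).
Expand each term to order u^4: the coefficient of u^4 in -3·ln(1 - 4u) is 192 and in 2·sin(3u) is 0.
Lower-order terms cancel with the polynomial part, so the numerator is (192)·u^4 + o(u^4), and the limit is (192)/(5) = 192/5.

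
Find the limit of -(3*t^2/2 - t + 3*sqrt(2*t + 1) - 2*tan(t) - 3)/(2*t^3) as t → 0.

-5/12

Substitution gives 0/0; apply L'Hôpital's rule 3 times.
After differentiating numerator and denominator 3 times the quotient is (8/cos(t)^2 - 12/cos(t)^4 + 9/(2*t + 1)^(5/2))/(-12); at t = 0 this is -5/12.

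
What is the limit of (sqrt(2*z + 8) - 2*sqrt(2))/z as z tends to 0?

√(2)/4

A 0/0 form; rationalise with √(8 + 2z) + √8. This collapses the numerator to 2z, leaving 2/(√(8 + 2z) + √8) → 2/(2√8) = √(2)/4.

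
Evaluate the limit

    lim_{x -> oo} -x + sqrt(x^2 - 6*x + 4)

-3

This has the form ∞ − ∞. Multiply and divide by the conjugate √(x^2 - 6*x + 4) + x.
That gives (-6x + 4) / (√(x^2 - 6*x + 4) + x).
Divide numerator and denominator by x: the limit is -6/(2·1) = -3.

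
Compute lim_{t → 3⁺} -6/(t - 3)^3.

As t → 3⁺, (t - 3) → 0⁺, so (t - 3)^3 → 0⁺ and -6/(t - 3)^3 → -∞.

-∞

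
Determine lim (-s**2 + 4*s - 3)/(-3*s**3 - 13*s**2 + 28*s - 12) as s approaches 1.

-2/7

Direct substitution gives 0/0, so factor. Both numerator and denominator have (s - 1) as a factor.
After cancelling, the expression reduces to (3 - s)/(-3*s^2 - 16*s + 12).
Substituting s = 1 gives -2/7.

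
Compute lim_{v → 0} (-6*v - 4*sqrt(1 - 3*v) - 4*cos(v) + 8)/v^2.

Substitution gives 0/0; apply L'Hôpital's rule 2 times.
After differentiating numerator and denominator 2 times the quotient is (4*cos(v) + 9/(1 - 3*v)^(3/2))/(2); at v = 0 this is 13/2.

13/2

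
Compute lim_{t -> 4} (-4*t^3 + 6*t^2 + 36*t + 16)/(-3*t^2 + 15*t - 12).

Since t = 4 makes numerator and denominator zero, (t - 4) divides both.
Cancelling it gives (-4*t^2 - 10*t - 4)/(3 - 3*t); now plug in t = 4 to get 12.

12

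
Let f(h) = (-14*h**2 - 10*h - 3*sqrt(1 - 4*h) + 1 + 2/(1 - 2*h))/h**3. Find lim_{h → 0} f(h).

Substitution gives 0/0 (the numerator vanishes to order 3).
Expand each term to order h^3: the coefficient of h^3 in -3·√(1 - 4h) is 12 and in 2·1/(1 - 2h) is 16.
Lower-order terms cancel with the polynomial part, so the numerator is (28)·h^3 + o(h^3), and the limit is (28)/(1) = 28.

28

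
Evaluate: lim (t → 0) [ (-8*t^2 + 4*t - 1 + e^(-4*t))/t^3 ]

Direct substitution gives 0/0.
Apply L'Hôpital: lim (-16*t + 4 - 4*e^(-4*t))/(3*t^2), still 0/0.
Apply L'Hôpital: lim (-16 + 16*e^(-4*t))/(6*t), still 0/0.
After 3 applications of L'Hôpital's rule the quotient is (-64*e^(-4*t))/(6); substituting t = 0 gives -32/3.

-32/3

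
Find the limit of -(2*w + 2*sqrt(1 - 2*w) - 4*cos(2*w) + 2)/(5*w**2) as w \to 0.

Substitution gives 0/0; apply L'Hôpital's rule 2 times.
After differentiating numerator and denominator 2 times the quotient is (16*cos(2*w) - 2/(1 - 2*w)^(3/2))/(-10); at w = 0 this is -7/5.

-7/5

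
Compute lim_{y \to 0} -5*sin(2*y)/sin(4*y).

-5/2

Substitution gives 0/0.
Divide numerator and denominator by y: sin(2y)/y → 2 and sin(4y)/y → 4, so the limit is -5·2/4 = -5/2.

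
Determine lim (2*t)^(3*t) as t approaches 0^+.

1

Base → 0⁺ and exponent → 0⁺: a 0^0 form.
Take logs: 3t·ln(2t). This is 0·(−∞); rewriting as ln(2t)/(1/(3t)) and applying L'Hôpital gives 0.
Hence the limit is e^0 = 1.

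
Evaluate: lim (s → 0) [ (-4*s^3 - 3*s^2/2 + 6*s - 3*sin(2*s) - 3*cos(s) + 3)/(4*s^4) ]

Substitution gives 0/0 (the numerator vanishes to order 4).
Expand each term to order s^4: the coefficient of s^4 in -3·cos(s) is -1/8 and in -3·sin(2s) is 0.
Lower-order terms cancel with the polynomial part, so the numerator is (-1/8)·s^4 + o(s^4), and the limit is (-1/8)/(4) = -1/32.

-1/32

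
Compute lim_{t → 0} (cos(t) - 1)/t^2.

-1/2

Direct substitution gives 0/0.
Apply L'Hôpital: lim (-sin(t))/(2*t), still 0/0.
After 2 applications of L'Hôpital's rule the quotient is (-cos(t))/(2); substituting t = 0 gives -1/2.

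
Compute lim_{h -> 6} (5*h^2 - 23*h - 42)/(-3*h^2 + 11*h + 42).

-37/25

At h = 6 both the top and bottom vanish — a removable singularity. Factoring out (h - 6) from each leaves (5*h + 7)/(-3*h - 7), which at h = 6 equals -37/25.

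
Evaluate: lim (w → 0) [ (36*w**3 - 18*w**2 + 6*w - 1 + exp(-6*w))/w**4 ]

Direct substitution gives 0/0.
Apply L'Hôpital: lim (108*w^2 - 36*w + 6 - 6*e^(-6*w))/(4*w^3), still 0/0.
Apply L'Hôpital: lim (216*w - 36 + 36*e^(-6*w))/(12*w^2), still 0/0.
Apply L'Hôpital: lim (216 - 216*e^(-6*w))/(24*w), still 0/0.
After 4 applications of L'Hôpital's rule the quotient is (1296*e^(-6*w))/(24); substituting w = 0 gives 54.

54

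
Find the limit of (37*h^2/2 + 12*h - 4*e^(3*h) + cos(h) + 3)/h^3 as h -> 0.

Substitution gives 0/0 (the numerator vanishes to order 3).
Expand each term to order h^3: the coefficient of h^3 in -4·e^(3h) is -18 and in cos(h) is 0.
Lower-order terms cancel with the polynomial part, so the numerator is (-18)·h^3 + o(h^3), and the limit is (-18)/(1) = -18.

-18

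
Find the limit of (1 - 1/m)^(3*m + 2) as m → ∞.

e^(-3)

The base → 1 and the exponent → ∞: a 1^∞ form.
Take logarithms: (3m + 2)·ln(1 - 1/m). Since ln(1+u) ~ u for small u, this behaves like (3m)·(-1/m) → -3.
So the limit is e^(-3).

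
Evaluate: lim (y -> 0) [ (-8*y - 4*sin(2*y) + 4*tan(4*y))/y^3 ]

272/3

Substitution gives 0/0 (the numerator vanishes to order 3).
Expand each term to order y^3: the coefficient of y^3 in -4·sin(2y) is 16/3 and in 4·tan(4y) is 256/3.
Lower-order terms cancel with the polynomial part, so the numerator is (272/3)·y^3 + o(y^3), and the limit is (272/3)/(1) = 272/3.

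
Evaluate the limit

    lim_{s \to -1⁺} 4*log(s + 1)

As s → -1⁺, s + 1 → 0⁺ and ln(s + 1) → −∞.
Multiplying by 4 gives -∞.

-∞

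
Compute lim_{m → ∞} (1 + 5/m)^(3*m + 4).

e^(15)

Write it as [(1 + 5/m)^m]^(3) · (1 + 5/m)^(4). The bracketed term tends to e^(5) and the second factor to 1, so the limit is e^(15).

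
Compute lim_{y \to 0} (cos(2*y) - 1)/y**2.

-2

Direct substitution gives 0/0.
Apply L'Hôpital: lim (-2*sin(2*y))/(2*y), still 0/0.
After 2 applications of L'Hôpital's rule the quotient is (-4*cos(2*y))/(2); substituting y = 0 gives -2.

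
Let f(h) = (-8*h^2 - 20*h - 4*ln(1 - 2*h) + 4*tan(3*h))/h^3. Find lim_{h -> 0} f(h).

Substitution gives 0/0 (the numerator vanishes to order 3).
Expand each term to order h^3: the coefficient of h^3 in -4·ln(1 - 2h) is 32/3 and in 4·tan(3h) is 36.
Lower-order terms cancel with the polynomial part, so the numerator is (140/3)·h^3 + o(h^3), and the limit is (140/3)/(1) = 140/3.

140/3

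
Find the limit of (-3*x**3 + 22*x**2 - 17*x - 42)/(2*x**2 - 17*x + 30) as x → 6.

At x = 6 both the top and bottom vanish — a removable singularity. Factoring out (x - 6) from each leaves (-3*x^2 + 4*x + 7)/(2*x - 5), which at x = 6 equals -11.

-11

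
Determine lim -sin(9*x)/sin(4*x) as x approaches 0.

Substitution gives 0/0.
Divide numerator and denominator by x: sin(9x)/x → 9 and sin(4x)/x → 4, so the limit is -1·9/4 = -9/4.

-9/4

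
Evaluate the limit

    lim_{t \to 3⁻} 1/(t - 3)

-∞

As t → 3⁻, (t - 3) → 0⁻, so (t - 3)^1 → 0⁻ and 1/(t - 3)^1 → -∞.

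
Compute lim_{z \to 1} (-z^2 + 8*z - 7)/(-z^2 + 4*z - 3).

At z = 1 both the top and bottom vanish — a removable singularity. Factoring out (z - 1) from each leaves (7 - z)/(3 - z), which at z = 1 equals 3.

3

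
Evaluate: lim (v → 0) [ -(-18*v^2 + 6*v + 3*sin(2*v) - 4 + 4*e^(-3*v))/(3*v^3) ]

22/3

Substitution gives 0/0 (the numerator vanishes to order 3).
Expand each term to order v^3: the coefficient of v^3 in 3·sin(2v) is -4 and in 4·e^(-3v) is -18.
Lower-order terms cancel with the polynomial part, so the numerator is (-22)·v^3 + o(v^3), and the limit is (-22)/(-3) = 22/3.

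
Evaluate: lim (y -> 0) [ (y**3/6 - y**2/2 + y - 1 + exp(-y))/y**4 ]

Direct substitution gives 0/0.
Apply L'Hôpital: lim (y^2/2 - y + 1 - e^(-y))/(4*y^3), still 0/0.
Apply L'Hôpital: lim (y - 1 + e^(-y))/(12*y^2), still 0/0.
Apply L'Hôpital: lim (1 - e^(-y))/(24*y), still 0/0.
After 4 applications of L'Hôpital's rule the quotient is (e^(-y))/(24); substituting y = 0 gives 1/24.

1/24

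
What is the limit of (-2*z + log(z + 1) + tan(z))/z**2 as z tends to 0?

Substitution gives 0/0 (the numerator vanishes to order 2).
Expand each term to order z^2: the coefficient of z^2 in ln(1 + z) is -1/2 and in tan(z) is 0.
Lower-order terms cancel with the polynomial part, so the numerator is (-1/2)·z^2 + o(z^2), and the limit is (-1/2)/(1) = -1/2.

-1/2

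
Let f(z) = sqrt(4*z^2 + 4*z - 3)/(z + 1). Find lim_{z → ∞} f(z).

For large |z|, √(4*z^2 + 4*z - 3) ≈ √4·|z| and the denominator ≈ z.
Since z → +∞, |z| = z, giving √4/(1) = 2.

2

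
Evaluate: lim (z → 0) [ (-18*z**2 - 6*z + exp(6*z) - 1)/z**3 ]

36

Direct substitution gives 0/0.
Apply L'Hôpital: lim (-36*z + 6*e^(6*z) - 6)/(3*z^2), still 0/0.
Apply L'Hôpital: lim (36*e^(6*z) - 36)/(6*z), still 0/0.
After 3 applications of L'Hôpital's rule the quotient is (216*e^(6*z))/(6); substituting z = 0 gives 36.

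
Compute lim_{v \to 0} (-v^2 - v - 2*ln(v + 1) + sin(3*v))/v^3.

-31/6

Substitution gives 0/0; apply L'Hôpital's rule 3 times.
After differentiating numerator and denominator 3 times the quotient is (-27*cos(3*v) - 4/(v + 1)^3)/(6); at v = 0 this is -31/6.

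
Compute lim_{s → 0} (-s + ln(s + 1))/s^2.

Direct substitution gives 0/0.
Apply L'Hôpital: lim (-1 + 1/(s + 1))/(2*s), still 0/0.
After 2 applications of L'Hôpital's rule the quotient is (-1/(s + 1)^2)/(2); substituting s = 0 gives -1/2.

-1/2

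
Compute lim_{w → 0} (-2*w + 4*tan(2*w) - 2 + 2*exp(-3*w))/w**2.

9

Substitution gives 0/0; apply L'Hôpital's rule 2 times.
After differentiating numerator and denominator 2 times the quotient is (32*tan(2*w)/cos(2*w)^2 + 18*e^(-3*w))/(2); at w = 0 this is 9.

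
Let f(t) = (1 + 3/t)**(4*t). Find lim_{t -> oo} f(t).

Write it as [(1 + 3/t)^t]^(4) · (1 + 3/t)^(0). The bracketed term tends to e^(3) and the second factor to 1, so the limit is e^(12).

e^(12)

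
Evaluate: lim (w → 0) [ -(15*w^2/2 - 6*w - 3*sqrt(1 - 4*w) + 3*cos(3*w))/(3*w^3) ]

-4

Substitution gives 0/0; apply L'Hôpital's rule 3 times.
After differentiating numerator and denominator 3 times the quotient is (81*sin(3*w) + 72/(1 - 4*w)^(5/2))/(-18); at w = 0 this is -4.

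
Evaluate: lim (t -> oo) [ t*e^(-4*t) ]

0

Write as t^1/e^{4t}, an ∞/∞ form.
Exponential growth dominates any polynomial, so repeated L'Hôpital (or the standard result) gives 0.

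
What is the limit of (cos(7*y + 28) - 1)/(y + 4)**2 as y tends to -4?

Direct substitution gives 0/0.
Apply L'Hôpital: lim (-7*sin(7*y + 28))/(2*y + 8), still 0/0.
After 2 applications of L'Hôpital's rule the quotient is (-49*cos(7*y + 28))/(2); substituting y = -4 gives -49/2.

-49/2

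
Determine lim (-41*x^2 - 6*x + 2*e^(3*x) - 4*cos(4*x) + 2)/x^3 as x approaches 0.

9

Substitution gives 0/0 (the numerator vanishes to order 3).
Expand each term to order x^3: the coefficient of x^3 in 2·e^(3x) is 9 and in -4·cos(4x) is 0.
Lower-order terms cancel with the polynomial part, so the numerator is (9)·x^3 + o(x^3), and the limit is (9)/(1) = 9.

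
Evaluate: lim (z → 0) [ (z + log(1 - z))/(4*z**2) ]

Direct substitution gives 0/0.
Apply L'Hôpital: lim (1 - 1/(1 - z))/(8*z), still 0/0.
After 2 applications of L'Hôpital's rule the quotient is (-1/(1 - z)^2)/(8); substituting z = 0 gives -1/8.

-1/8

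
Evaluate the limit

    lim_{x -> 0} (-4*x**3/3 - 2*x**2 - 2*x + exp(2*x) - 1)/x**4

Direct substitution gives 0/0.
Apply L'Hôpital: lim (-4*x^2 - 4*x + 2*e^(2*x) - 2)/(4*x^3), still 0/0.
Apply L'Hôpital: lim (-8*x + 4*e^(2*x) - 4)/(12*x^2), still 0/0.
Apply L'Hôpital: lim (8*e^(2*x) - 8)/(24*x), still 0/0.
After 4 applications of L'Hôpital's rule the quotient is (16*e^(2*x))/(24); substituting x = 0 gives 2/3.

2/3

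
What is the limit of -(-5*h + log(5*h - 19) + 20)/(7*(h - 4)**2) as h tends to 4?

25/14

Direct substitution gives 0/0.
Apply L'Hôpital: lim (-5 + 5/(5*h - 19))/(56 - 14*h), still 0/0.
After 2 applications of L'Hôpital's rule the quotient is (-25/(5*h - 19)^2)/(-14); substituting h = 4 gives 25/14.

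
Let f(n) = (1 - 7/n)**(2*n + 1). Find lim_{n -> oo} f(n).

Write it as [(1 - 7/n)^n]^(2) · (1 - 7/n)^(1). The bracketed term tends to e^(-7) and the second factor to 1, so the limit is e^(-14).

e^(-14)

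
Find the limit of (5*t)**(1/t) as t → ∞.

1

Base → ∞ and exponent → 0: an ∞^0 form.
Take logs: (1/t)·ln(5·t^1) = (ln 5 + 1·ln t)/t → 0.
So the limit is e^0 = 1.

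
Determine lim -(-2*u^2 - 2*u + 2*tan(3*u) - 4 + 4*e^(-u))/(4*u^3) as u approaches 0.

-13/3

Substitution gives 0/0; apply L'Hôpital's rule 3 times.
After differentiating numerator and denominator 3 times the quotient is (4*(27*(3*tan(3*u)^2 + 1)*e^(u)/cos(3*u)^2 - 1)*e^(-u))/(-24); at u = 0 this is -13/3.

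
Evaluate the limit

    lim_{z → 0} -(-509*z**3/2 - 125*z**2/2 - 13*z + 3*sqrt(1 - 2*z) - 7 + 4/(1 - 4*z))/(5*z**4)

-8177/40

Substitution gives 0/0; apply L'Hôpital's rule 4 times.
After differentiating numerator and denominator 4 times the quotient is (-24576/(4*z - 1)^5 - 45/(1 - 2*z)^(7/2))/(-120); at z = 0 this is -8177/40.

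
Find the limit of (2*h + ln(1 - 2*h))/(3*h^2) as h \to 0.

-2/3

Direct substitution gives 0/0.
Apply L'Hôpital: lim (2 - 2/(1 - 2*h))/(6*h), still 0/0.
After 2 applications of L'Hôpital's rule the quotient is (-4/(1 - 2*h)^2)/(6); substituting h = 0 gives -2/3.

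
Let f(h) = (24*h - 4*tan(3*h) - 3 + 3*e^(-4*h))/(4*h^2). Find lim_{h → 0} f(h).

Substitution gives 0/0 (the numerator vanishes to order 2).
Expand each term to order h^2: the coefficient of h^2 in 3·e^(-4h) is 24 and in -4·tan(3h) is 0.
Lower-order terms cancel with the polynomial part, so the numerator is (24)·h^2 + o(h^2), and the limit is (24)/(4) = 6.

6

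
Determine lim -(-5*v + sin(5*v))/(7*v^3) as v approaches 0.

125/42

Direct substitution gives 0/0.
Apply L'Hôpital: lim (5*cos(5*v) - 5)/(-21*v^2), still 0/0.
Apply L'Hôpital: lim (-25*sin(5*v))/(-42*v), still 0/0.
After 3 applications of L'Hôpital's rule the quotient is (-125*cos(5*v))/(-42); substituting v = 0 gives 125/42.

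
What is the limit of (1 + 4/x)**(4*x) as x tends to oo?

e^(16)

The base → 1 and the exponent → ∞: a 1^∞ form.
Take logarithms: (4x)·ln(1 + 4/x). Since ln(1+u) ~ u for small u, this behaves like (4x)·(4/x) → 16.
So the limit is e^(16).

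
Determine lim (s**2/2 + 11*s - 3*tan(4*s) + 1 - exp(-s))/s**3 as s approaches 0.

-383/6

Substitution gives 0/0; apply L'Hôpital's rule 3 times.
After differentiating numerator and denominator 3 times the quotient is (-1152*tan(4*s)^4 - 1536*tan(4*s)^2 - 384 + e^(-s))/(6); at s = 0 this is -383/6.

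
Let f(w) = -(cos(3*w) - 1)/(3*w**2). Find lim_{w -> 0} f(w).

Direct substitution gives 0/0.
Apply L'Hôpital: lim (-3*sin(3*w))/(-6*w), still 0/0.
After 2 applications of L'Hôpital's rule the quotient is (-9*cos(3*w))/(-6); substituting w = 0 gives 3/2.

3/2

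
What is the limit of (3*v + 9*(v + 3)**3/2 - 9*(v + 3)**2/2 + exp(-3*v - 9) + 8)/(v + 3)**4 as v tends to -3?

Direct substitution gives 0/0.
Apply L'Hôpital: lim (-9*v + 27*(v + 3)^2/2 - 3*e^(-3*v - 9) - 24)/(4*(v + 3)^3), still 0/0.
Apply L'Hôpital: lim (27*v + 9*e^(-3*v - 9) + 72)/(12*(v + 3)^2), still 0/0.
Apply L'Hôpital: lim (27 - 27*e^(-3*v - 9))/(24*v + 72), still 0/0.
After 4 applications of L'Hôpital's rule the quotient is (81*e^(-3*v - 9))/(24); substituting v = -3 gives 27/8.

27/8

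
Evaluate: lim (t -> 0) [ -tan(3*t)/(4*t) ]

Substitution gives 0/0.
Since tan(u)/u → 1 as u → 0, tan(3t)/(3t) → 1 and the limit is 3/(-4) = -3/4.

-3/4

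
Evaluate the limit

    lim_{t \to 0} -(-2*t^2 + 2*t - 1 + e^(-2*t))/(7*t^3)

Direct substitution gives 0/0.
Apply L'Hôpital: lim (-4*t + 2 - 2*e^(-2*t))/(-21*t^2), still 0/0.
Apply L'Hôpital: lim (-4 + 4*e^(-2*t))/(-42*t), still 0/0.
After 3 applications of L'Hôpital's rule the quotient is (-8*e^(-2*t))/(-42); substituting t = 0 gives 4/21.

4/21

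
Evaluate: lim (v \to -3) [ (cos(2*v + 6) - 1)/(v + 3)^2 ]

Direct substitution gives 0/0.
Apply L'Hôpital: lim (-2*sin(2*v + 6))/(2*v + 6), still 0/0.
After 2 applications of L'Hôpital's rule the quotient is (-4*cos(2*v + 6))/(2); substituting v = -3 gives -2.

-2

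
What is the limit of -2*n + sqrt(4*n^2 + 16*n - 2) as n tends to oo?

An ∞ − ∞ form. Rationalising with the conjugate, the difference becomes (16n - 2) / (√(4*n^2 + 16*n - 2) + 2n).
For large n the denominator behaves like 2·2n, so the quotient tends to 16/4 = 4.

4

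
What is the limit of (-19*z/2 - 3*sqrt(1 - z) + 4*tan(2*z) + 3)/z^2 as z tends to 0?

Substitution gives 0/0 (the numerator vanishes to order 2).
Expand each term to order z^2: the coefficient of z^2 in -3·√(1 - z) is 3/8 and in 4·tan(2z) is 0.
Lower-order terms cancel with the polynomial part, so the numerator is (3/8)·z^2 + o(z^2), and the limit is (3/8)/(1) = 3/8.

3/8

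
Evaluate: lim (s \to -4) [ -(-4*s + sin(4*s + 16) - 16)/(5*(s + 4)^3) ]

Direct substitution gives 0/0.
Apply L'Hôpital: lim (4*cos(4*s + 16) - 4)/(-15*(s + 4)^2), still 0/0.
Apply L'Hôpital: lim (-16*sin(4*s + 16))/(-30*s - 120), still 0/0.
After 3 applications of L'Hôpital's rule the quotient is (-64*cos(4*s + 16))/(-30); substituting s = -4 gives 32/15.

32/15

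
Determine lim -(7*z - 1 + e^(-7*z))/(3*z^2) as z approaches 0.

Direct substitution gives 0/0.
Apply L'Hôpital: lim (7 - 7*e^(-7*z))/(-6*z), still 0/0.
After 2 applications of L'Hôpital's rule the quotient is (49*e^(-7*z))/(-6); substituting z = 0 gives -49/6.

-49/6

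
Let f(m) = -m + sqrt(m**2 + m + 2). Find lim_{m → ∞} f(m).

This has the form ∞ − ∞. Multiply and divide by the conjugate √(m^2 + m + 2) + m.
That gives (m + 2) / (√(m^2 + m + 2) + m).
Divide numerator and denominator by m: the limit is 1/(2·1) = 1/2.

1/2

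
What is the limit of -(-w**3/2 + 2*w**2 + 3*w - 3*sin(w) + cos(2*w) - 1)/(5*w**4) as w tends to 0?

-2/15

Substitution gives 0/0 (the numerator vanishes to order 4).
Expand each term to order w^4: the coefficient of w^4 in -3·sin(w) is 0 and in cos(2w) is 2/3.
Lower-order terms cancel with the polynomial part, so the numerator is (2/3)·w^4 + o(w^4), and the limit is (2/3)/(-5) = -2/15.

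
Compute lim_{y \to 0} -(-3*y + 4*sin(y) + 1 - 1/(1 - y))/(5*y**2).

Substitution gives 0/0 (the numerator vanishes to order 2).
Expand each term to order y^2: the coefficient of y^2 in −1/(1 - y) is -1 and in 4·sin(y) is 0.
Lower-order terms cancel with the polynomial part, so the numerator is (-1)·y^2 + o(y^2), and the limit is (-1)/(-5) = 1/5.

1/5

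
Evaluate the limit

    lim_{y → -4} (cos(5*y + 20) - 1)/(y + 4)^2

-25/2

Direct substitution gives 0/0.
Apply L'Hôpital: lim (-5*sin(5*y + 20))/(2*y + 8), still 0/0.
After 2 applications of L'Hôpital's rule the quotient is (-25*cos(5*y + 20))/(2); substituting y = -4 gives -25/2.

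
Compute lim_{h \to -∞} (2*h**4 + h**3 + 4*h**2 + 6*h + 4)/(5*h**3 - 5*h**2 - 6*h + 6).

-∞

The numerator has higher degree (4 > 3); the quotient behaves like (2/(5))·h^1 for large |h|.
As h → −∞ this diverges to -∞.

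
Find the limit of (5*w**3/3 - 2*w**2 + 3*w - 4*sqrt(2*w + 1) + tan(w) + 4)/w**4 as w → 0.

Substitution gives 0/0; apply L'Hôpital's rule 4 times.
After differentiating numerator and denominator 4 times the quotient is (24*tan(w)^3/cos(w)^2 + 16*tan(w)/cos(w)^2 + 60/(2*w + 1)^(7/2))/(24); at w = 0 this is 5/2.

5/2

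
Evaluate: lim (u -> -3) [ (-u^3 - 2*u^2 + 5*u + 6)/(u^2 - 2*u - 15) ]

5/4

At u = -3 both the top and bottom vanish — a removable singularity. Factoring out (u + 3) from each leaves (-u^2 + u + 2)/(u - 5), which at u = -3 equals 5/4.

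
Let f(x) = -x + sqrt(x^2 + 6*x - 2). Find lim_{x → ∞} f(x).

An ∞ − ∞ form. Rationalising with the conjugate, the difference becomes (6x - 2) / (√(x^2 + 6*x - 2) + x).
For large x the denominator behaves like 2·x, so the quotient tends to 6/2 = 3.

3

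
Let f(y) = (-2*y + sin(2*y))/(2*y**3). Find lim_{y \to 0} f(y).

-2/3

Direct substitution gives 0/0.
Apply L'Hôpital: lim (2*cos(2*y) - 2)/(6*y^2), still 0/0.
Apply L'Hôpital: lim (-4*sin(2*y))/(12*y), still 0/0.
After 3 applications of L'Hôpital's rule the quotient is (-8*cos(2*y))/(12); substituting y = 0 gives -2/3.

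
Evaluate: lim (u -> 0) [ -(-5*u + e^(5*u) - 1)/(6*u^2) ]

-25/12

Direct substitution gives 0/0.
Apply L'Hôpital: lim (5*e^(5*u) - 5)/(-12*u), still 0/0.
After 2 applications of L'Hôpital's rule the quotient is (25*e^(5*u))/(-12); substituting u = 0 gives -25/12.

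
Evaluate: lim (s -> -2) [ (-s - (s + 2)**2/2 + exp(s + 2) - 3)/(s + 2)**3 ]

1/6

Direct substitution gives 0/0.
Apply L'Hôpital: lim (-s + e^(s + 2) - 3)/(3*(s + 2)^2), still 0/0.
Apply L'Hôpital: lim (e^(s + 2) - 1)/(6*s + 12), still 0/0.
After 3 applications of L'Hôpital's rule the quotient is (e^(s + 2))/(6); substituting s = -2 gives 1/6.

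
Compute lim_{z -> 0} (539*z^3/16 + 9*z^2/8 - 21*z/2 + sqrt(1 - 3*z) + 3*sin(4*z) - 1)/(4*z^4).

-405/512

Substitution gives 0/0; apply L'Hôpital's rule 4 times.
After differentiating numerator and denominator 4 times the quotient is (768*sin(4*z) - 1215/(16*(1 - 3*z)^(7/2)))/(96); at z = 0 this is -405/512.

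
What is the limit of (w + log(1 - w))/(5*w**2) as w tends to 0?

-1/10

Direct substitution gives 0/0.
Apply L'Hôpital: lim (1 - 1/(1 - w))/(10*w), still 0/0.
After 2 applications of L'Hôpital's rule the quotient is (-1/(1 - w)^2)/(10); substituting w = 0 gives -1/10.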